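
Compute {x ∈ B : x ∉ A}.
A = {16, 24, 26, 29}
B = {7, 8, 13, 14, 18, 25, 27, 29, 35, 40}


Set A = {16, 24, 26, 29}
Set B = {7, 8, 13, 14, 18, 25, 27, 29, 35, 40}
Check each element of B against A:
7 ∉ A (include), 8 ∉ A (include), 13 ∉ A (include), 14 ∉ A (include), 18 ∉ A (include), 25 ∉ A (include), 27 ∉ A (include), 29 ∈ A, 35 ∉ A (include), 40 ∉ A (include)
Elements of B not in A: {7, 8, 13, 14, 18, 25, 27, 35, 40}

{7, 8, 13, 14, 18, 25, 27, 35, 40}


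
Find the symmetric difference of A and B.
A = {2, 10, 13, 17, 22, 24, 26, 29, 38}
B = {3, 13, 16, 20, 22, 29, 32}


Set A = {2, 10, 13, 17, 22, 24, 26, 29, 38}
Set B = {3, 13, 16, 20, 22, 29, 32}
A △ B = (A \ B) ∪ (B \ A)
Elements in A but not B: {2, 10, 17, 24, 26, 38}
Elements in B but not A: {3, 16, 20, 32}
A △ B = {2, 3, 10, 16, 17, 20, 24, 26, 32, 38}

{2, 3, 10, 16, 17, 20, 24, 26, 32, 38}


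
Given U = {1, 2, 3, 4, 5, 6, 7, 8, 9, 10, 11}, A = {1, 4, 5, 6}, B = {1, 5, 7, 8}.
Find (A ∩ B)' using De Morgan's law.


U = {1, 2, 3, 4, 5, 6, 7, 8, 9, 10, 11}
A = {1, 4, 5, 6}, B = {1, 5, 7, 8}
A ∩ B = {1, 5}
(A ∩ B)' = U \ (A ∩ B) = {2, 3, 4, 6, 7, 8, 9, 10, 11}
Verification via A' ∪ B': A' = {2, 3, 7, 8, 9, 10, 11}, B' = {2, 3, 4, 6, 9, 10, 11}
A' ∪ B' = {2, 3, 4, 6, 7, 8, 9, 10, 11} ✓

{2, 3, 4, 6, 7, 8, 9, 10, 11}


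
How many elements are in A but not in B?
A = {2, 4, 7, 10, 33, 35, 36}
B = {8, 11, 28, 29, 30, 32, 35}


Set A = {2, 4, 7, 10, 33, 35, 36}
Set B = {8, 11, 28, 29, 30, 32, 35}
A \ B = {2, 4, 7, 10, 33, 36}
|A \ B| = 6

6


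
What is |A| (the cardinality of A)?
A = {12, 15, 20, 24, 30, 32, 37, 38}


Set A = {12, 15, 20, 24, 30, 32, 37, 38}
Listing elements: 12, 15, 20, 24, 30, 32, 37, 38
Counting: 8 elements
|A| = 8

8


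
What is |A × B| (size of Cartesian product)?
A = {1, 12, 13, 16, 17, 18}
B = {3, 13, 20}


Set A = {1, 12, 13, 16, 17, 18} has 6 elements.
Set B = {3, 13, 20} has 3 elements.
|A × B| = |A| × |B| = 6 × 3 = 18

18


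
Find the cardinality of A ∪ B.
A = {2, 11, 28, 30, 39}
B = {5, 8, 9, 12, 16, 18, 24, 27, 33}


Set A = {2, 11, 28, 30, 39}, |A| = 5
Set B = {5, 8, 9, 12, 16, 18, 24, 27, 33}, |B| = 9
A ∩ B = {}, |A ∩ B| = 0
|A ∪ B| = |A| + |B| - |A ∩ B| = 5 + 9 - 0 = 14

14


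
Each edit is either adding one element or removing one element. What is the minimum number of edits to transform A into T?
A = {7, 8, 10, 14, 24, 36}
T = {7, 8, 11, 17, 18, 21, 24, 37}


Set A = {7, 8, 10, 14, 24, 36}
Set T = {7, 8, 11, 17, 18, 21, 24, 37}
Elements to remove from A (in A, not in T): {10, 14, 36} → 3 removals
Elements to add to A (in T, not in A): {11, 17, 18, 21, 37} → 5 additions
Total edits = 3 + 5 = 8

8


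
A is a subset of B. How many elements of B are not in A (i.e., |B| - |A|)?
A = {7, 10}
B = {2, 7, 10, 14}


Set A = {7, 10}, |A| = 2
Set B = {2, 7, 10, 14}, |B| = 4
Since A ⊆ B: B \ A = {2, 14}
|B| - |A| = 4 - 2 = 2

2


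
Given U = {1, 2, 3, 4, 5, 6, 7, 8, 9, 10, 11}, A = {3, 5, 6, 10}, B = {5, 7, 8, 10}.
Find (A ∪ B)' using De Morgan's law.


U = {1, 2, 3, 4, 5, 6, 7, 8, 9, 10, 11}
A = {3, 5, 6, 10}, B = {5, 7, 8, 10}
A ∪ B = {3, 5, 6, 7, 8, 10}
(A ∪ B)' = U \ (A ∪ B) = {1, 2, 4, 9, 11}
Verification via A' ∩ B': A' = {1, 2, 4, 7, 8, 9, 11}, B' = {1, 2, 3, 4, 6, 9, 11}
A' ∩ B' = {1, 2, 4, 9, 11} ✓

{1, 2, 4, 9, 11}


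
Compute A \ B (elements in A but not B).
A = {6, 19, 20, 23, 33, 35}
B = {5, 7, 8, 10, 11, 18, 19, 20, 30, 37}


Set A = {6, 19, 20, 23, 33, 35}
Set B = {5, 7, 8, 10, 11, 18, 19, 20, 30, 37}
A \ B includes elements in A that are not in B.
Check each element of A:
6 (not in B, keep), 19 (in B, remove), 20 (in B, remove), 23 (not in B, keep), 33 (not in B, keep), 35 (not in B, keep)
A \ B = {6, 23, 33, 35}

{6, 23, 33, 35}


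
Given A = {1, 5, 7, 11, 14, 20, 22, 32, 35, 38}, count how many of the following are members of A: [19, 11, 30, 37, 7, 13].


Set A = {1, 5, 7, 11, 14, 20, 22, 32, 35, 38}
Candidates: [19, 11, 30, 37, 7, 13]
Check each candidate:
19 ∉ A, 11 ∈ A, 30 ∉ A, 37 ∉ A, 7 ∈ A, 13 ∉ A
Count of candidates in A: 2

2


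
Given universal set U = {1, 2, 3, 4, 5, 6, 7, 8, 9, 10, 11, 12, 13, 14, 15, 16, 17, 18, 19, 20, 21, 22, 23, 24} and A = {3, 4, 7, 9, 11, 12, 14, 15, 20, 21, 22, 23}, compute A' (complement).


Universal set U = {1, 2, 3, 4, 5, 6, 7, 8, 9, 10, 11, 12, 13, 14, 15, 16, 17, 18, 19, 20, 21, 22, 23, 24}
Set A = {3, 4, 7, 9, 11, 12, 14, 15, 20, 21, 22, 23}
A' = U \ A = elements in U but not in A
Checking each element of U:
1 (not in A, include), 2 (not in A, include), 3 (in A, exclude), 4 (in A, exclude), 5 (not in A, include), 6 (not in A, include), 7 (in A, exclude), 8 (not in A, include), 9 (in A, exclude), 10 (not in A, include), 11 (in A, exclude), 12 (in A, exclude), 13 (not in A, include), 14 (in A, exclude), 15 (in A, exclude), 16 (not in A, include), 17 (not in A, include), 18 (not in A, include), 19 (not in A, include), 20 (in A, exclude), 21 (in A, exclude), 22 (in A, exclude), 23 (in A, exclude), 24 (not in A, include)
A' = {1, 2, 5, 6, 8, 10, 13, 16, 17, 18, 19, 24}

{1, 2, 5, 6, 8, 10, 13, 16, 17, 18, 19, 24}


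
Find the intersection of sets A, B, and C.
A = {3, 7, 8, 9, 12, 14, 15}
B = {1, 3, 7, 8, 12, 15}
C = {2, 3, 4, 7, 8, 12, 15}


Set A = {3, 7, 8, 9, 12, 14, 15}
Set B = {1, 3, 7, 8, 12, 15}
Set C = {2, 3, 4, 7, 8, 12, 15}
First, A ∩ B = {3, 7, 8, 12, 15}
Then, (A ∩ B) ∩ C = {3, 7, 8, 12, 15}

{3, 7, 8, 12, 15}


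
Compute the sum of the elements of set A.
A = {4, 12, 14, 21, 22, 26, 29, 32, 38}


Set A = {4, 12, 14, 21, 22, 26, 29, 32, 38}
Sum = 4 + 12 + 14 + 21 + 22 + 26 + 29 + 32 + 38 = 198

198


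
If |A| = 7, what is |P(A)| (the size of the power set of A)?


The set has 7 elements.
The power set contains all possible subsets.
|P(A)| = 2^|A| = 2^7 = 128

128


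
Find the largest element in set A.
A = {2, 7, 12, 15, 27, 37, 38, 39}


Set A = {2, 7, 12, 15, 27, 37, 38, 39}
Elements in ascending order: 2, 7, 12, 15, 27, 37, 38, 39
The largest element is 39.

39


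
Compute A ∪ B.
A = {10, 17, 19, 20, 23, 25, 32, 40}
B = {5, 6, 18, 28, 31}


Set A = {10, 17, 19, 20, 23, 25, 32, 40}
Set B = {5, 6, 18, 28, 31}
A ∪ B includes all elements in either set.
Elements from A: {10, 17, 19, 20, 23, 25, 32, 40}
Elements from B not already included: {5, 6, 18, 28, 31}
A ∪ B = {5, 6, 10, 17, 18, 19, 20, 23, 25, 28, 31, 32, 40}

{5, 6, 10, 17, 18, 19, 20, 23, 25, 28, 31, 32, 40}


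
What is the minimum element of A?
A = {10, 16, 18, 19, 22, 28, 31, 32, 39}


Set A = {10, 16, 18, 19, 22, 28, 31, 32, 39}
Elements in ascending order: 10, 16, 18, 19, 22, 28, 31, 32, 39
The smallest element is 10.

10


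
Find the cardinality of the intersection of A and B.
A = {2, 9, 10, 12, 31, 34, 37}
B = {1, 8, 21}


Set A = {2, 9, 10, 12, 31, 34, 37}
Set B = {1, 8, 21}
A ∩ B = {}
|A ∩ B| = 0

0


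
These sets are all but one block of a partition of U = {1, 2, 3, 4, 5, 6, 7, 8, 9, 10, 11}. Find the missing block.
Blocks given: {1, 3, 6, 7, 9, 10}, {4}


U = {1, 2, 3, 4, 5, 6, 7, 8, 9, 10, 11}
Shown blocks: {1, 3, 6, 7, 9, 10}, {4}
A partition's blocks are pairwise disjoint and cover U, so the missing block = U \ (union of shown blocks).
Union of shown blocks: {1, 3, 4, 6, 7, 9, 10}
Missing block = U \ (union) = {2, 5, 8, 11}

{2, 5, 8, 11}


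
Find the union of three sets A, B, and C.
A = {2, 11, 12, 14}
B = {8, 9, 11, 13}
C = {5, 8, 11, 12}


Set A = {2, 11, 12, 14}
Set B = {8, 9, 11, 13}
Set C = {5, 8, 11, 12}
First, A ∪ B = {2, 8, 9, 11, 12, 13, 14}
Then, (A ∪ B) ∪ C = {2, 5, 8, 9, 11, 12, 13, 14}

{2, 5, 8, 9, 11, 12, 13, 14}


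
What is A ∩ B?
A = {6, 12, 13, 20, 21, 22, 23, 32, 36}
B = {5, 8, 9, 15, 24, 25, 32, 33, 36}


Set A = {6, 12, 13, 20, 21, 22, 23, 32, 36}
Set B = {5, 8, 9, 15, 24, 25, 32, 33, 36}
A ∩ B includes only elements in both sets.
Check each element of A against B:
6 ✗, 12 ✗, 13 ✗, 20 ✗, 21 ✗, 22 ✗, 23 ✗, 32 ✓, 36 ✓
A ∩ B = {32, 36}

{32, 36}


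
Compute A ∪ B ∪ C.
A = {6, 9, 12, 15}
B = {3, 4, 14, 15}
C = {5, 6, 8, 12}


Set A = {6, 9, 12, 15}
Set B = {3, 4, 14, 15}
Set C = {5, 6, 8, 12}
First, A ∪ B = {3, 4, 6, 9, 12, 14, 15}
Then, (A ∪ B) ∪ C = {3, 4, 5, 6, 8, 9, 12, 14, 15}

{3, 4, 5, 6, 8, 9, 12, 14, 15}


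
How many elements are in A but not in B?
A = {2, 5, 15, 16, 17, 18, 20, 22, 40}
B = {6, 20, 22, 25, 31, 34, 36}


Set A = {2, 5, 15, 16, 17, 18, 20, 22, 40}
Set B = {6, 20, 22, 25, 31, 34, 36}
A \ B = {2, 5, 15, 16, 17, 18, 40}
|A \ B| = 7

7


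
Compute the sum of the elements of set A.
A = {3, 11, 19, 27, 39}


Set A = {3, 11, 19, 27, 39}
Sum = 3 + 11 + 19 + 27 + 39 = 99

99


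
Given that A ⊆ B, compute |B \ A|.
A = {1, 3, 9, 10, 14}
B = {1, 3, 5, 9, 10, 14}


Set A = {1, 3, 9, 10, 14}, |A| = 5
Set B = {1, 3, 5, 9, 10, 14}, |B| = 6
Since A ⊆ B: B \ A = {5}
|B| - |A| = 6 - 5 = 1

1


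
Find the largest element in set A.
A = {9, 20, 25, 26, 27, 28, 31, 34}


Set A = {9, 20, 25, 26, 27, 28, 31, 34}
Elements in ascending order: 9, 20, 25, 26, 27, 28, 31, 34
The largest element is 34.

34


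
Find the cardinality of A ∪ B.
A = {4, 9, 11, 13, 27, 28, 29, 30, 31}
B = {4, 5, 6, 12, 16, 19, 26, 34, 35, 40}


Set A = {4, 9, 11, 13, 27, 28, 29, 30, 31}, |A| = 9
Set B = {4, 5, 6, 12, 16, 19, 26, 34, 35, 40}, |B| = 10
A ∩ B = {4}, |A ∩ B| = 1
|A ∪ B| = |A| + |B| - |A ∩ B| = 9 + 10 - 1 = 18

18


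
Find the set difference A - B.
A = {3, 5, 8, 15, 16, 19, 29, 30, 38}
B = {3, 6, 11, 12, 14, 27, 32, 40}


Set A = {3, 5, 8, 15, 16, 19, 29, 30, 38}
Set B = {3, 6, 11, 12, 14, 27, 32, 40}
A \ B includes elements in A that are not in B.
Check each element of A:
3 (in B, remove), 5 (not in B, keep), 8 (not in B, keep), 15 (not in B, keep), 16 (not in B, keep), 19 (not in B, keep), 29 (not in B, keep), 30 (not in B, keep), 38 (not in B, keep)
A \ B = {5, 8, 15, 16, 19, 29, 30, 38}

{5, 8, 15, 16, 19, 29, 30, 38}


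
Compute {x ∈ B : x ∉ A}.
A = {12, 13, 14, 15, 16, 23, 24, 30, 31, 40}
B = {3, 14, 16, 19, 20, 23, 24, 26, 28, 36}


Set A = {12, 13, 14, 15, 16, 23, 24, 30, 31, 40}
Set B = {3, 14, 16, 19, 20, 23, 24, 26, 28, 36}
Check each element of B against A:
3 ∉ A (include), 14 ∈ A, 16 ∈ A, 19 ∉ A (include), 20 ∉ A (include), 23 ∈ A, 24 ∈ A, 26 ∉ A (include), 28 ∉ A (include), 36 ∉ A (include)
Elements of B not in A: {3, 19, 20, 26, 28, 36}

{3, 19, 20, 26, 28, 36}


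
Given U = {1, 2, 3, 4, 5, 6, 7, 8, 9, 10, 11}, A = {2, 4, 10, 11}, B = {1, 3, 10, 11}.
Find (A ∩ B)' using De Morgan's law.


U = {1, 2, 3, 4, 5, 6, 7, 8, 9, 10, 11}
A = {2, 4, 10, 11}, B = {1, 3, 10, 11}
A ∩ B = {10, 11}
(A ∩ B)' = U \ (A ∩ B) = {1, 2, 3, 4, 5, 6, 7, 8, 9}
Verification via A' ∪ B': A' = {1, 3, 5, 6, 7, 8, 9}, B' = {2, 4, 5, 6, 7, 8, 9}
A' ∪ B' = {1, 2, 3, 4, 5, 6, 7, 8, 9} ✓

{1, 2, 3, 4, 5, 6, 7, 8, 9}


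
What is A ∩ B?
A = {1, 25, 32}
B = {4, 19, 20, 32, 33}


Set A = {1, 25, 32}
Set B = {4, 19, 20, 32, 33}
A ∩ B includes only elements in both sets.
Check each element of A against B:
1 ✗, 25 ✗, 32 ✓
A ∩ B = {32}

{32}


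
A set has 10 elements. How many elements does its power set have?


The set has 10 elements.
The power set contains all possible subsets.
|P(A)| = 2^|A| = 2^10 = 1024

1024


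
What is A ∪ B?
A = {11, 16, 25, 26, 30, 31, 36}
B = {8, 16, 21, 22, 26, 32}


Set A = {11, 16, 25, 26, 30, 31, 36}
Set B = {8, 16, 21, 22, 26, 32}
A ∪ B includes all elements in either set.
Elements from A: {11, 16, 25, 26, 30, 31, 36}
Elements from B not already included: {8, 21, 22, 32}
A ∪ B = {8, 11, 16, 21, 22, 25, 26, 30, 31, 32, 36}

{8, 11, 16, 21, 22, 25, 26, 30, 31, 32, 36}


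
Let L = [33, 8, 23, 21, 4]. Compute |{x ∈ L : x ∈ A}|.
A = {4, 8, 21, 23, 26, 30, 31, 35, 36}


Set A = {4, 8, 21, 23, 26, 30, 31, 35, 36}
Candidates: [33, 8, 23, 21, 4]
Check each candidate:
33 ∉ A, 8 ∈ A, 23 ∈ A, 21 ∈ A, 4 ∈ A
Count of candidates in A: 4

4


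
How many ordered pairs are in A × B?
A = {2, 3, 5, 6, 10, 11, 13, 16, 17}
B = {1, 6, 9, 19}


Set A = {2, 3, 5, 6, 10, 11, 13, 16, 17} has 9 elements.
Set B = {1, 6, 9, 19} has 4 elements.
|A × B| = |A| × |B| = 9 × 4 = 36

36


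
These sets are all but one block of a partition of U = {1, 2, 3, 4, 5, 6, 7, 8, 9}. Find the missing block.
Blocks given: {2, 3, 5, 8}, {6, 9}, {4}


U = {1, 2, 3, 4, 5, 6, 7, 8, 9}
Shown blocks: {2, 3, 5, 8}, {6, 9}, {4}
A partition's blocks are pairwise disjoint and cover U, so the missing block = U \ (union of shown blocks).
Union of shown blocks: {2, 3, 4, 5, 6, 8, 9}
Missing block = U \ (union) = {1, 7}

{1, 7}


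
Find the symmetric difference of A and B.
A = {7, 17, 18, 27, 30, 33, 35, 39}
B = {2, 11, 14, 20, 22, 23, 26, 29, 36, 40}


Set A = {7, 17, 18, 27, 30, 33, 35, 39}
Set B = {2, 11, 14, 20, 22, 23, 26, 29, 36, 40}
A △ B = (A \ B) ∪ (B \ A)
Elements in A but not B: {7, 17, 18, 27, 30, 33, 35, 39}
Elements in B but not A: {2, 11, 14, 20, 22, 23, 26, 29, 36, 40}
A △ B = {2, 7, 11, 14, 17, 18, 20, 22, 23, 26, 27, 29, 30, 33, 35, 36, 39, 40}

{2, 7, 11, 14, 17, 18, 20, 22, 23, 26, 27, 29, 30, 33, 35, 36, 39, 40}


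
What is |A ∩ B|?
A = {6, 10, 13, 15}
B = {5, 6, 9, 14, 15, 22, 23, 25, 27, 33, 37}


Set A = {6, 10, 13, 15}
Set B = {5, 6, 9, 14, 15, 22, 23, 25, 27, 33, 37}
A ∩ B = {6, 15}
|A ∩ B| = 2

2


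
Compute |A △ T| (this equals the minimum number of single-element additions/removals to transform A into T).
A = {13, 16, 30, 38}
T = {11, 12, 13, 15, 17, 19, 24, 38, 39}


Set A = {13, 16, 30, 38}
Set T = {11, 12, 13, 15, 17, 19, 24, 38, 39}
Elements to remove from A (in A, not in T): {16, 30} → 2 removals
Elements to add to A (in T, not in A): {11, 12, 15, 17, 19, 24, 39} → 7 additions
Total edits = 2 + 7 = 9

9


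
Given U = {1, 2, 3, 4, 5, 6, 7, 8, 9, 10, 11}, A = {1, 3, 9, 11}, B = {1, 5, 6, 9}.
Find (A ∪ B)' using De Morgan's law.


U = {1, 2, 3, 4, 5, 6, 7, 8, 9, 10, 11}
A = {1, 3, 9, 11}, B = {1, 5, 6, 9}
A ∪ B = {1, 3, 5, 6, 9, 11}
(A ∪ B)' = U \ (A ∪ B) = {2, 4, 7, 8, 10}
Verification via A' ∩ B': A' = {2, 4, 5, 6, 7, 8, 10}, B' = {2, 3, 4, 7, 8, 10, 11}
A' ∩ B' = {2, 4, 7, 8, 10} ✓

{2, 4, 7, 8, 10}


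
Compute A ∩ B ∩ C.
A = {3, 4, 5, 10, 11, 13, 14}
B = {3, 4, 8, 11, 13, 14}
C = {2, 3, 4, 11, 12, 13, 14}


Set A = {3, 4, 5, 10, 11, 13, 14}
Set B = {3, 4, 8, 11, 13, 14}
Set C = {2, 3, 4, 11, 12, 13, 14}
First, A ∩ B = {3, 4, 11, 13, 14}
Then, (A ∩ B) ∩ C = {3, 4, 11, 13, 14}

{3, 4, 11, 13, 14}


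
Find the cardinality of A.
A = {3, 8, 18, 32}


Set A = {3, 8, 18, 32}
Listing elements: 3, 8, 18, 32
Counting: 4 elements
|A| = 4

4


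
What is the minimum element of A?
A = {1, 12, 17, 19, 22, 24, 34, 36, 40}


Set A = {1, 12, 17, 19, 22, 24, 34, 36, 40}
Elements in ascending order: 1, 12, 17, 19, 22, 24, 34, 36, 40
The smallest element is 1.

1


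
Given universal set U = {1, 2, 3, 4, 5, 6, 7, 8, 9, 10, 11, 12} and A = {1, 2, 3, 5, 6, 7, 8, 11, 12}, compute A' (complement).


Universal set U = {1, 2, 3, 4, 5, 6, 7, 8, 9, 10, 11, 12}
Set A = {1, 2, 3, 5, 6, 7, 8, 11, 12}
A' = U \ A = elements in U but not in A
Checking each element of U:
1 (in A, exclude), 2 (in A, exclude), 3 (in A, exclude), 4 (not in A, include), 5 (in A, exclude), 6 (in A, exclude), 7 (in A, exclude), 8 (in A, exclude), 9 (not in A, include), 10 (not in A, include), 11 (in A, exclude), 12 (in A, exclude)
A' = {4, 9, 10}

{4, 9, 10}


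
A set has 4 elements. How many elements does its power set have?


The set has 4 elements.
The power set contains all possible subsets.
|P(A)| = 2^|A| = 2^4 = 16

16


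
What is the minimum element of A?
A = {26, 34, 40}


Set A = {26, 34, 40}
Elements in ascending order: 26, 34, 40
The smallest element is 26.

26


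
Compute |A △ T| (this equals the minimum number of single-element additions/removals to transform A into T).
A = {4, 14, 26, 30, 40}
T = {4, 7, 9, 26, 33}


Set A = {4, 14, 26, 30, 40}
Set T = {4, 7, 9, 26, 33}
Elements to remove from A (in A, not in T): {14, 30, 40} → 3 removals
Elements to add to A (in T, not in A): {7, 9, 33} → 3 additions
Total edits = 3 + 3 = 6

6


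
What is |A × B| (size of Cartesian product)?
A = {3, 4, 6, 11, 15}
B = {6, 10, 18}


Set A = {3, 4, 6, 11, 15} has 5 elements.
Set B = {6, 10, 18} has 3 elements.
|A × B| = |A| × |B| = 5 × 3 = 15

15


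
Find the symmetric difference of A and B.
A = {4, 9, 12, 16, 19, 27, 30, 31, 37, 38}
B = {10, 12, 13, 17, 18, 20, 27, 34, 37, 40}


Set A = {4, 9, 12, 16, 19, 27, 30, 31, 37, 38}
Set B = {10, 12, 13, 17, 18, 20, 27, 34, 37, 40}
A △ B = (A \ B) ∪ (B \ A)
Elements in A but not B: {4, 9, 16, 19, 30, 31, 38}
Elements in B but not A: {10, 13, 17, 18, 20, 34, 40}
A △ B = {4, 9, 10, 13, 16, 17, 18, 19, 20, 30, 31, 34, 38, 40}

{4, 9, 10, 13, 16, 17, 18, 19, 20, 30, 31, 34, 38, 40}


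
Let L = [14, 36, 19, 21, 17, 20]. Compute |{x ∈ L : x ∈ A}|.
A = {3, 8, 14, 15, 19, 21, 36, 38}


Set A = {3, 8, 14, 15, 19, 21, 36, 38}
Candidates: [14, 36, 19, 21, 17, 20]
Check each candidate:
14 ∈ A, 36 ∈ A, 19 ∈ A, 21 ∈ A, 17 ∉ A, 20 ∉ A
Count of candidates in A: 4

4


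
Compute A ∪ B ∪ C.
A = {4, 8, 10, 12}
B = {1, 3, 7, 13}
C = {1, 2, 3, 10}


Set A = {4, 8, 10, 12}
Set B = {1, 3, 7, 13}
Set C = {1, 2, 3, 10}
First, A ∪ B = {1, 3, 4, 7, 8, 10, 12, 13}
Then, (A ∪ B) ∪ C = {1, 2, 3, 4, 7, 8, 10, 12, 13}

{1, 2, 3, 4, 7, 8, 10, 12, 13}


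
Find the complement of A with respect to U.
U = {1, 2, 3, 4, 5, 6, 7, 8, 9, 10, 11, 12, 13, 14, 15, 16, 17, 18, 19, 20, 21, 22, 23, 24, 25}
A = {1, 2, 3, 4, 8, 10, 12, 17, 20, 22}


Universal set U = {1, 2, 3, 4, 5, 6, 7, 8, 9, 10, 11, 12, 13, 14, 15, 16, 17, 18, 19, 20, 21, 22, 23, 24, 25}
Set A = {1, 2, 3, 4, 8, 10, 12, 17, 20, 22}
A' = U \ A = elements in U but not in A
Checking each element of U:
1 (in A, exclude), 2 (in A, exclude), 3 (in A, exclude), 4 (in A, exclude), 5 (not in A, include), 6 (not in A, include), 7 (not in A, include), 8 (in A, exclude), 9 (not in A, include), 10 (in A, exclude), 11 (not in A, include), 12 (in A, exclude), 13 (not in A, include), 14 (not in A, include), 15 (not in A, include), 16 (not in A, include), 17 (in A, exclude), 18 (not in A, include), 19 (not in A, include), 20 (in A, exclude), 21 (not in A, include), 22 (in A, exclude), 23 (not in A, include), 24 (not in A, include), 25 (not in A, include)
A' = {5, 6, 7, 9, 11, 13, 14, 15, 16, 18, 19, 21, 23, 24, 25}

{5, 6, 7, 9, 11, 13, 14, 15, 16, 18, 19, 21, 23, 24, 25}


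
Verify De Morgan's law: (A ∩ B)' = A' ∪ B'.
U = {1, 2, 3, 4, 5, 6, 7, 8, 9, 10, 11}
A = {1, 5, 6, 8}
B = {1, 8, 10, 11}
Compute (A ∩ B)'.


U = {1, 2, 3, 4, 5, 6, 7, 8, 9, 10, 11}
A = {1, 5, 6, 8}, B = {1, 8, 10, 11}
A ∩ B = {1, 8}
(A ∩ B)' = U \ (A ∩ B) = {2, 3, 4, 5, 6, 7, 9, 10, 11}
Verification via A' ∪ B': A' = {2, 3, 4, 7, 9, 10, 11}, B' = {2, 3, 4, 5, 6, 7, 9}
A' ∪ B' = {2, 3, 4, 5, 6, 7, 9, 10, 11} ✓

{2, 3, 4, 5, 6, 7, 9, 10, 11}


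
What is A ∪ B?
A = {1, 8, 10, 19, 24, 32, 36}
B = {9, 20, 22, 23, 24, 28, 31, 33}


Set A = {1, 8, 10, 19, 24, 32, 36}
Set B = {9, 20, 22, 23, 24, 28, 31, 33}
A ∪ B includes all elements in either set.
Elements from A: {1, 8, 10, 19, 24, 32, 36}
Elements from B not already included: {9, 20, 22, 23, 28, 31, 33}
A ∪ B = {1, 8, 9, 10, 19, 20, 22, 23, 24, 28, 31, 32, 33, 36}

{1, 8, 9, 10, 19, 20, 22, 23, 24, 28, 31, 32, 33, 36}


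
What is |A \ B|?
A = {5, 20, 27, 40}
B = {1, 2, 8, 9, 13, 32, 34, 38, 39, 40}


Set A = {5, 20, 27, 40}
Set B = {1, 2, 8, 9, 13, 32, 34, 38, 39, 40}
A \ B = {5, 20, 27}
|A \ B| = 3

3


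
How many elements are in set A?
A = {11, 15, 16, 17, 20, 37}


Set A = {11, 15, 16, 17, 20, 37}
Listing elements: 11, 15, 16, 17, 20, 37
Counting: 6 elements
|A| = 6

6


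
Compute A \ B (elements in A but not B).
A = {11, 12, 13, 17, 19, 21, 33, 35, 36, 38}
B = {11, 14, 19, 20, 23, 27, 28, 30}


Set A = {11, 12, 13, 17, 19, 21, 33, 35, 36, 38}
Set B = {11, 14, 19, 20, 23, 27, 28, 30}
A \ B includes elements in A that are not in B.
Check each element of A:
11 (in B, remove), 12 (not in B, keep), 13 (not in B, keep), 17 (not in B, keep), 19 (in B, remove), 21 (not in B, keep), 33 (not in B, keep), 35 (not in B, keep), 36 (not in B, keep), 38 (not in B, keep)
A \ B = {12, 13, 17, 21, 33, 35, 36, 38}

{12, 13, 17, 21, 33, 35, 36, 38}


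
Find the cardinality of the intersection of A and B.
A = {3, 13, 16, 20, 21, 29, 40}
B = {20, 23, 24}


Set A = {3, 13, 16, 20, 21, 29, 40}
Set B = {20, 23, 24}
A ∩ B = {20}
|A ∩ B| = 1

1


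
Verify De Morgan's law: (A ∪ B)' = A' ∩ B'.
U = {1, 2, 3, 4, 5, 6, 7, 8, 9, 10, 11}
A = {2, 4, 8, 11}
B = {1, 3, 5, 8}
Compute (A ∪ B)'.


U = {1, 2, 3, 4, 5, 6, 7, 8, 9, 10, 11}
A = {2, 4, 8, 11}, B = {1, 3, 5, 8}
A ∪ B = {1, 2, 3, 4, 5, 8, 11}
(A ∪ B)' = U \ (A ∪ B) = {6, 7, 9, 10}
Verification via A' ∩ B': A' = {1, 3, 5, 6, 7, 9, 10}, B' = {2, 4, 6, 7, 9, 10, 11}
A' ∩ B' = {6, 7, 9, 10} ✓

{6, 7, 9, 10}


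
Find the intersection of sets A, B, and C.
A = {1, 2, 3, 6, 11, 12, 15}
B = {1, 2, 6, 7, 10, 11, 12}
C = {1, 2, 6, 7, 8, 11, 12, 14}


Set A = {1, 2, 3, 6, 11, 12, 15}
Set B = {1, 2, 6, 7, 10, 11, 12}
Set C = {1, 2, 6, 7, 8, 11, 12, 14}
First, A ∩ B = {1, 2, 6, 11, 12}
Then, (A ∩ B) ∩ C = {1, 2, 6, 11, 12}

{1, 2, 6, 11, 12}


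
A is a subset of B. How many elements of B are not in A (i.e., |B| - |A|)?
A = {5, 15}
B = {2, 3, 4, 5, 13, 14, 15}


Set A = {5, 15}, |A| = 2
Set B = {2, 3, 4, 5, 13, 14, 15}, |B| = 7
Since A ⊆ B: B \ A = {2, 3, 4, 13, 14}
|B| - |A| = 7 - 2 = 5

5


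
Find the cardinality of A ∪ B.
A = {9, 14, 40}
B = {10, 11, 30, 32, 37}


Set A = {9, 14, 40}, |A| = 3
Set B = {10, 11, 30, 32, 37}, |B| = 5
A ∩ B = {}, |A ∩ B| = 0
|A ∪ B| = |A| + |B| - |A ∩ B| = 3 + 5 - 0 = 8

8


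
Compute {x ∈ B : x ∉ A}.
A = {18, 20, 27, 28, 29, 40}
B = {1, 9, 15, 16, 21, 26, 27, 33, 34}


Set A = {18, 20, 27, 28, 29, 40}
Set B = {1, 9, 15, 16, 21, 26, 27, 33, 34}
Check each element of B against A:
1 ∉ A (include), 9 ∉ A (include), 15 ∉ A (include), 16 ∉ A (include), 21 ∉ A (include), 26 ∉ A (include), 27 ∈ A, 33 ∉ A (include), 34 ∉ A (include)
Elements of B not in A: {1, 9, 15, 16, 21, 26, 33, 34}

{1, 9, 15, 16, 21, 26, 33, 34}


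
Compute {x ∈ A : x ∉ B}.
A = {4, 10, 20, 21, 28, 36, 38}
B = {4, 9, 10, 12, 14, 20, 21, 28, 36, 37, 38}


Set A = {4, 10, 20, 21, 28, 36, 38}
Set B = {4, 9, 10, 12, 14, 20, 21, 28, 36, 37, 38}
Check each element of A against B:
4 ∈ B, 10 ∈ B, 20 ∈ B, 21 ∈ B, 28 ∈ B, 36 ∈ B, 38 ∈ B
Elements of A not in B: {}

{}


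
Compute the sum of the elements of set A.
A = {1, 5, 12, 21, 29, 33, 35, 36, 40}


Set A = {1, 5, 12, 21, 29, 33, 35, 36, 40}
Sum = 1 + 5 + 12 + 21 + 29 + 33 + 35 + 36 + 40 = 212

212


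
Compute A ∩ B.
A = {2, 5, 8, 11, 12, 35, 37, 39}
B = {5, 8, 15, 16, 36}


Set A = {2, 5, 8, 11, 12, 35, 37, 39}
Set B = {5, 8, 15, 16, 36}
A ∩ B includes only elements in both sets.
Check each element of A against B:
2 ✗, 5 ✓, 8 ✓, 11 ✗, 12 ✗, 35 ✗, 37 ✗, 39 ✗
A ∩ B = {5, 8}

{5, 8}


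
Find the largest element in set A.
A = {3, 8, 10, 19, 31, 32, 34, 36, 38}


Set A = {3, 8, 10, 19, 31, 32, 34, 36, 38}
Elements in ascending order: 3, 8, 10, 19, 31, 32, 34, 36, 38
The largest element is 38.

38


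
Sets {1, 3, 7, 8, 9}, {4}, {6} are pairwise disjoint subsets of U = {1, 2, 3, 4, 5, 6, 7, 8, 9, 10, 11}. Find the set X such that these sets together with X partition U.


U = {1, 2, 3, 4, 5, 6, 7, 8, 9, 10, 11}
Shown blocks: {1, 3, 7, 8, 9}, {4}, {6}
A partition's blocks are pairwise disjoint and cover U, so the missing block = U \ (union of shown blocks).
Union of shown blocks: {1, 3, 4, 6, 7, 8, 9}
Missing block = U \ (union) = {2, 5, 10, 11}

{2, 5, 10, 11}


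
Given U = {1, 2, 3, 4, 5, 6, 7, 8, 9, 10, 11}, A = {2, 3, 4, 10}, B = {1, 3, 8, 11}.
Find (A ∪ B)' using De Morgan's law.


U = {1, 2, 3, 4, 5, 6, 7, 8, 9, 10, 11}
A = {2, 3, 4, 10}, B = {1, 3, 8, 11}
A ∪ B = {1, 2, 3, 4, 8, 10, 11}
(A ∪ B)' = U \ (A ∪ B) = {5, 6, 7, 9}
Verification via A' ∩ B': A' = {1, 5, 6, 7, 8, 9, 11}, B' = {2, 4, 5, 6, 7, 9, 10}
A' ∩ B' = {5, 6, 7, 9} ✓

{5, 6, 7, 9}


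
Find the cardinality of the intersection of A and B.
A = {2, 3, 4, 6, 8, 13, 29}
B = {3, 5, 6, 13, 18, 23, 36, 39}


Set A = {2, 3, 4, 6, 8, 13, 29}
Set B = {3, 5, 6, 13, 18, 23, 36, 39}
A ∩ B = {3, 6, 13}
|A ∩ B| = 3

3


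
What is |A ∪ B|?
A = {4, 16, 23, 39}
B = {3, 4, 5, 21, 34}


Set A = {4, 16, 23, 39}, |A| = 4
Set B = {3, 4, 5, 21, 34}, |B| = 5
A ∩ B = {4}, |A ∩ B| = 1
|A ∪ B| = |A| + |B| - |A ∩ B| = 4 + 5 - 1 = 8

8


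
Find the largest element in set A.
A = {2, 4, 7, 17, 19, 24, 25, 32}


Set A = {2, 4, 7, 17, 19, 24, 25, 32}
Elements in ascending order: 2, 4, 7, 17, 19, 24, 25, 32
The largest element is 32.

32


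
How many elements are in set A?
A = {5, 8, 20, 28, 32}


Set A = {5, 8, 20, 28, 32}
Listing elements: 5, 8, 20, 28, 32
Counting: 5 elements
|A| = 5

5


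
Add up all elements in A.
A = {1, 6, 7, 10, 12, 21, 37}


Set A = {1, 6, 7, 10, 12, 21, 37}
Sum = 1 + 6 + 7 + 10 + 12 + 21 + 37 = 94

94


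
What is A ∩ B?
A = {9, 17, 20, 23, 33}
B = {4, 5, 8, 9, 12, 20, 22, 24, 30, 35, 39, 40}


Set A = {9, 17, 20, 23, 33}
Set B = {4, 5, 8, 9, 12, 20, 22, 24, 30, 35, 39, 40}
A ∩ B includes only elements in both sets.
Check each element of A against B:
9 ✓, 17 ✗, 20 ✓, 23 ✗, 33 ✗
A ∩ B = {9, 20}

{9, 20}


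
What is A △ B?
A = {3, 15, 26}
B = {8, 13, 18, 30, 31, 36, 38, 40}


Set A = {3, 15, 26}
Set B = {8, 13, 18, 30, 31, 36, 38, 40}
A △ B = (A \ B) ∪ (B \ A)
Elements in A but not B: {3, 15, 26}
Elements in B but not A: {8, 13, 18, 30, 31, 36, 38, 40}
A △ B = {3, 8, 13, 15, 18, 26, 30, 31, 36, 38, 40}

{3, 8, 13, 15, 18, 26, 30, 31, 36, 38, 40}


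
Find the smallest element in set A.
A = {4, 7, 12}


Set A = {4, 7, 12}
Elements in ascending order: 4, 7, 12
The smallest element is 4.

4


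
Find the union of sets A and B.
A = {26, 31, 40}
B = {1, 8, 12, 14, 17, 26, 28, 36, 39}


Set A = {26, 31, 40}
Set B = {1, 8, 12, 14, 17, 26, 28, 36, 39}
A ∪ B includes all elements in either set.
Elements from A: {26, 31, 40}
Elements from B not already included: {1, 8, 12, 14, 17, 28, 36, 39}
A ∪ B = {1, 8, 12, 14, 17, 26, 28, 31, 36, 39, 40}

{1, 8, 12, 14, 17, 26, 28, 31, 36, 39, 40}


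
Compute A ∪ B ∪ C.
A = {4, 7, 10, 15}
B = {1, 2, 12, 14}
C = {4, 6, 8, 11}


Set A = {4, 7, 10, 15}
Set B = {1, 2, 12, 14}
Set C = {4, 6, 8, 11}
First, A ∪ B = {1, 2, 4, 7, 10, 12, 14, 15}
Then, (A ∪ B) ∪ C = {1, 2, 4, 6, 7, 8, 10, 11, 12, 14, 15}

{1, 2, 4, 6, 7, 8, 10, 11, 12, 14, 15}


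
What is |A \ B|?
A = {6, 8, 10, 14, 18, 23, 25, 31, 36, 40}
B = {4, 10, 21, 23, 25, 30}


Set A = {6, 8, 10, 14, 18, 23, 25, 31, 36, 40}
Set B = {4, 10, 21, 23, 25, 30}
A \ B = {6, 8, 14, 18, 31, 36, 40}
|A \ B| = 7

7


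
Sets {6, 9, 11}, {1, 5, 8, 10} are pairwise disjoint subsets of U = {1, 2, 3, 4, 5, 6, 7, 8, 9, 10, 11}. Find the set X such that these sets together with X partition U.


U = {1, 2, 3, 4, 5, 6, 7, 8, 9, 10, 11}
Shown blocks: {6, 9, 11}, {1, 5, 8, 10}
A partition's blocks are pairwise disjoint and cover U, so the missing block = U \ (union of shown blocks).
Union of shown blocks: {1, 5, 6, 8, 9, 10, 11}
Missing block = U \ (union) = {2, 3, 4, 7}

{2, 3, 4, 7}


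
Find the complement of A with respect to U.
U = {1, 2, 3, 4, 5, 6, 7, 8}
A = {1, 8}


Universal set U = {1, 2, 3, 4, 5, 6, 7, 8}
Set A = {1, 8}
A' = U \ A = elements in U but not in A
Checking each element of U:
1 (in A, exclude), 2 (not in A, include), 3 (not in A, include), 4 (not in A, include), 5 (not in A, include), 6 (not in A, include), 7 (not in A, include), 8 (in A, exclude)
A' = {2, 3, 4, 5, 6, 7}

{2, 3, 4, 5, 6, 7}


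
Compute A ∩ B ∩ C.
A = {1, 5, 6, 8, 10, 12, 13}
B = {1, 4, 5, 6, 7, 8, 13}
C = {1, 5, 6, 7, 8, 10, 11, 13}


Set A = {1, 5, 6, 8, 10, 12, 13}
Set B = {1, 4, 5, 6, 7, 8, 13}
Set C = {1, 5, 6, 7, 8, 10, 11, 13}
First, A ∩ B = {1, 5, 6, 8, 13}
Then, (A ∩ B) ∩ C = {1, 5, 6, 8, 13}

{1, 5, 6, 8, 13}


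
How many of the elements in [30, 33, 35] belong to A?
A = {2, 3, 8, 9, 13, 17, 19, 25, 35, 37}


Set A = {2, 3, 8, 9, 13, 17, 19, 25, 35, 37}
Candidates: [30, 33, 35]
Check each candidate:
30 ∉ A, 33 ∉ A, 35 ∈ A
Count of candidates in A: 1

1


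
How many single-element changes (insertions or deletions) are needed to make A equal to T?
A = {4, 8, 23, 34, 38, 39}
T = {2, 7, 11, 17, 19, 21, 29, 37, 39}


Set A = {4, 8, 23, 34, 38, 39}
Set T = {2, 7, 11, 17, 19, 21, 29, 37, 39}
Elements to remove from A (in A, not in T): {4, 8, 23, 34, 38} → 5 removals
Elements to add to A (in T, not in A): {2, 7, 11, 17, 19, 21, 29, 37} → 8 additions
Total edits = 5 + 8 = 13

13


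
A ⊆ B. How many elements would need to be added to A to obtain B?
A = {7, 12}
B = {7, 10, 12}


Set A = {7, 12}, |A| = 2
Set B = {7, 10, 12}, |B| = 3
Since A ⊆ B: B \ A = {10}
|B| - |A| = 3 - 2 = 1

1


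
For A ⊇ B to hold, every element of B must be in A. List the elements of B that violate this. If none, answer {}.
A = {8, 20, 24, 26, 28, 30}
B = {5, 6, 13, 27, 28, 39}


Set A = {8, 20, 24, 26, 28, 30}
Set B = {5, 6, 13, 27, 28, 39}
Check each element of B against A:
5 ∉ A (include), 6 ∉ A (include), 13 ∉ A (include), 27 ∉ A (include), 28 ∈ A, 39 ∉ A (include)
Elements of B not in A: {5, 6, 13, 27, 39}

{5, 6, 13, 27, 39}


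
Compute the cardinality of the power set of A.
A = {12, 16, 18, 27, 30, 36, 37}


Set A = {12, 16, 18, 27, 30, 36, 37}
|A| = 7
The power set P(A) contains all subsets of A.
|P(A)| = 2^|A| = 2^7 = 128

128


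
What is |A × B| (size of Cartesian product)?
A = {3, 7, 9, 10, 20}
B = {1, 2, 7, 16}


Set A = {3, 7, 9, 10, 20} has 5 elements.
Set B = {1, 2, 7, 16} has 4 elements.
|A × B| = |A| × |B| = 5 × 4 = 20

20


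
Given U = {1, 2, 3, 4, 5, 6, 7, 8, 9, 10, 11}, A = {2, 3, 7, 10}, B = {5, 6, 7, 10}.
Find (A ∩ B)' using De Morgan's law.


U = {1, 2, 3, 4, 5, 6, 7, 8, 9, 10, 11}
A = {2, 3, 7, 10}, B = {5, 6, 7, 10}
A ∩ B = {7, 10}
(A ∩ B)' = U \ (A ∩ B) = {1, 2, 3, 4, 5, 6, 8, 9, 11}
Verification via A' ∪ B': A' = {1, 4, 5, 6, 8, 9, 11}, B' = {1, 2, 3, 4, 8, 9, 11}
A' ∪ B' = {1, 2, 3, 4, 5, 6, 8, 9, 11} ✓

{1, 2, 3, 4, 5, 6, 8, 9, 11}


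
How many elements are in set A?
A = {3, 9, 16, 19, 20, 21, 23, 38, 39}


Set A = {3, 9, 16, 19, 20, 21, 23, 38, 39}
Listing elements: 3, 9, 16, 19, 20, 21, 23, 38, 39
Counting: 9 elements
|A| = 9

9


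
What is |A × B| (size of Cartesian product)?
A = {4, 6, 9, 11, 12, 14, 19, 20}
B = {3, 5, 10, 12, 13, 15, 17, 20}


Set A = {4, 6, 9, 11, 12, 14, 19, 20} has 8 elements.
Set B = {3, 5, 10, 12, 13, 15, 17, 20} has 8 elements.
|A × B| = |A| × |B| = 8 × 8 = 64

64


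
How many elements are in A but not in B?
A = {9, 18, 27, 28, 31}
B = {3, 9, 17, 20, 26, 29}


Set A = {9, 18, 27, 28, 31}
Set B = {3, 9, 17, 20, 26, 29}
A \ B = {18, 27, 28, 31}
|A \ B| = 4

4


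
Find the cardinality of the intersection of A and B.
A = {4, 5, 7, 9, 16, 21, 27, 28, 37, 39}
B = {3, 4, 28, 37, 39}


Set A = {4, 5, 7, 9, 16, 21, 27, 28, 37, 39}
Set B = {3, 4, 28, 37, 39}
A ∩ B = {4, 28, 37, 39}
|A ∩ B| = 4

4


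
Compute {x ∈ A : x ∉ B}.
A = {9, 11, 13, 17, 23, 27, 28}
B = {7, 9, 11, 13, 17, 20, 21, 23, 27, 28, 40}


Set A = {9, 11, 13, 17, 23, 27, 28}
Set B = {7, 9, 11, 13, 17, 20, 21, 23, 27, 28, 40}
Check each element of A against B:
9 ∈ B, 11 ∈ B, 13 ∈ B, 17 ∈ B, 23 ∈ B, 27 ∈ B, 28 ∈ B
Elements of A not in B: {}

{}


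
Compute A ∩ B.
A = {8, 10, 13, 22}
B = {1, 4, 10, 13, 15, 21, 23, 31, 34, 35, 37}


Set A = {8, 10, 13, 22}
Set B = {1, 4, 10, 13, 15, 21, 23, 31, 34, 35, 37}
A ∩ B includes only elements in both sets.
Check each element of A against B:
8 ✗, 10 ✓, 13 ✓, 22 ✗
A ∩ B = {10, 13}

{10, 13}


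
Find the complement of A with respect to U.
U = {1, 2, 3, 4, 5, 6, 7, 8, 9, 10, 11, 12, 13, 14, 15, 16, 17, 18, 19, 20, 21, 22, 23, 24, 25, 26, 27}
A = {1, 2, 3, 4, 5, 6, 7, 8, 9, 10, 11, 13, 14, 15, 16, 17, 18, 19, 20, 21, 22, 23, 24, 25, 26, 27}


Universal set U = {1, 2, 3, 4, 5, 6, 7, 8, 9, 10, 11, 12, 13, 14, 15, 16, 17, 18, 19, 20, 21, 22, 23, 24, 25, 26, 27}
Set A = {1, 2, 3, 4, 5, 6, 7, 8, 9, 10, 11, 13, 14, 15, 16, 17, 18, 19, 20, 21, 22, 23, 24, 25, 26, 27}
A' = U \ A = elements in U but not in A
Checking each element of U:
1 (in A, exclude), 2 (in A, exclude), 3 (in A, exclude), 4 (in A, exclude), 5 (in A, exclude), 6 (in A, exclude), 7 (in A, exclude), 8 (in A, exclude), 9 (in A, exclude), 10 (in A, exclude), 11 (in A, exclude), 12 (not in A, include), 13 (in A, exclude), 14 (in A, exclude), 15 (in A, exclude), 16 (in A, exclude), 17 (in A, exclude), 18 (in A, exclude), 19 (in A, exclude), 20 (in A, exclude), 21 (in A, exclude), 22 (in A, exclude), 23 (in A, exclude), 24 (in A, exclude), 25 (in A, exclude), 26 (in A, exclude), 27 (in A, exclude)
A' = {12}

{12}


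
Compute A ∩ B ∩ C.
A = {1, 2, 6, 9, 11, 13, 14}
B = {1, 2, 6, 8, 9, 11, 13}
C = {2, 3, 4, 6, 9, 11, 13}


Set A = {1, 2, 6, 9, 11, 13, 14}
Set B = {1, 2, 6, 8, 9, 11, 13}
Set C = {2, 3, 4, 6, 9, 11, 13}
First, A ∩ B = {1, 2, 6, 9, 11, 13}
Then, (A ∩ B) ∩ C = {2, 6, 9, 11, 13}

{2, 6, 9, 11, 13}


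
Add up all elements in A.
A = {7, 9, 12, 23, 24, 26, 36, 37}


Set A = {7, 9, 12, 23, 24, 26, 36, 37}
Sum = 7 + 9 + 12 + 23 + 24 + 26 + 36 + 37 = 174

174


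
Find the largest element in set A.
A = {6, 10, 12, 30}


Set A = {6, 10, 12, 30}
Elements in ascending order: 6, 10, 12, 30
The largest element is 30.

30


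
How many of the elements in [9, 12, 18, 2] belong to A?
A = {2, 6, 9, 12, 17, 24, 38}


Set A = {2, 6, 9, 12, 17, 24, 38}
Candidates: [9, 12, 18, 2]
Check each candidate:
9 ∈ A, 12 ∈ A, 18 ∉ A, 2 ∈ A
Count of candidates in A: 3

3


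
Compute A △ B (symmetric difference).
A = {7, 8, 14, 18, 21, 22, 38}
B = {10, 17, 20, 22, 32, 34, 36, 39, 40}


Set A = {7, 8, 14, 18, 21, 22, 38}
Set B = {10, 17, 20, 22, 32, 34, 36, 39, 40}
A △ B = (A \ B) ∪ (B \ A)
Elements in A but not B: {7, 8, 14, 18, 21, 38}
Elements in B but not A: {10, 17, 20, 32, 34, 36, 39, 40}
A △ B = {7, 8, 10, 14, 17, 18, 20, 21, 32, 34, 36, 38, 39, 40}

{7, 8, 10, 14, 17, 18, 20, 21, 32, 34, 36, 38, 39, 40}


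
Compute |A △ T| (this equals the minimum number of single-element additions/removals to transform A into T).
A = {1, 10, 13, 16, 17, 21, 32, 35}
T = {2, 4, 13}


Set A = {1, 10, 13, 16, 17, 21, 32, 35}
Set T = {2, 4, 13}
Elements to remove from A (in A, not in T): {1, 10, 16, 17, 21, 32, 35} → 7 removals
Elements to add to A (in T, not in A): {2, 4} → 2 additions
Total edits = 7 + 2 = 9

9


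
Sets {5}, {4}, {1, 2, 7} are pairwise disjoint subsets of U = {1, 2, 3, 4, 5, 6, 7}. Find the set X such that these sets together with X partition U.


U = {1, 2, 3, 4, 5, 6, 7}
Shown blocks: {5}, {4}, {1, 2, 7}
A partition's blocks are pairwise disjoint and cover U, so the missing block = U \ (union of shown blocks).
Union of shown blocks: {1, 2, 4, 5, 7}
Missing block = U \ (union) = {3, 6}

{3, 6}


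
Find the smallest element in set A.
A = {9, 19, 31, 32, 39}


Set A = {9, 19, 31, 32, 39}
Elements in ascending order: 9, 19, 31, 32, 39
The smallest element is 9.

9


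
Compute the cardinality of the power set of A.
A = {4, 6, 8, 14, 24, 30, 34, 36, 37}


Set A = {4, 6, 8, 14, 24, 30, 34, 36, 37}
|A| = 9
The power set P(A) contains all subsets of A.
|P(A)| = 2^|A| = 2^9 = 512

512


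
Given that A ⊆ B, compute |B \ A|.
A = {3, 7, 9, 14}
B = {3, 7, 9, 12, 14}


Set A = {3, 7, 9, 14}, |A| = 4
Set B = {3, 7, 9, 12, 14}, |B| = 5
Since A ⊆ B: B \ A = {12}
|B| - |A| = 5 - 4 = 1

1


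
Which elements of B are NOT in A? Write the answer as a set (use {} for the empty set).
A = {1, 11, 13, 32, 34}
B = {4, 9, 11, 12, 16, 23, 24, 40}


Set A = {1, 11, 13, 32, 34}
Set B = {4, 9, 11, 12, 16, 23, 24, 40}
Check each element of B against A:
4 ∉ A (include), 9 ∉ A (include), 11 ∈ A, 12 ∉ A (include), 16 ∉ A (include), 23 ∉ A (include), 24 ∉ A (include), 40 ∉ A (include)
Elements of B not in A: {4, 9, 12, 16, 23, 24, 40}

{4, 9, 12, 16, 23, 24, 40}


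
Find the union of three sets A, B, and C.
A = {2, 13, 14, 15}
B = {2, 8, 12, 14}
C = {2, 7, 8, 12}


Set A = {2, 13, 14, 15}
Set B = {2, 8, 12, 14}
Set C = {2, 7, 8, 12}
First, A ∪ B = {2, 8, 12, 13, 14, 15}
Then, (A ∪ B) ∪ C = {2, 7, 8, 12, 13, 14, 15}

{2, 7, 8, 12, 13, 14, 15}


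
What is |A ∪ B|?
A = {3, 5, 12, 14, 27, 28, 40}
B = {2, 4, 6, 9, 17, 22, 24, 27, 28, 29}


Set A = {3, 5, 12, 14, 27, 28, 40}, |A| = 7
Set B = {2, 4, 6, 9, 17, 22, 24, 27, 28, 29}, |B| = 10
A ∩ B = {27, 28}, |A ∩ B| = 2
|A ∪ B| = |A| + |B| - |A ∩ B| = 7 + 10 - 2 = 15

15


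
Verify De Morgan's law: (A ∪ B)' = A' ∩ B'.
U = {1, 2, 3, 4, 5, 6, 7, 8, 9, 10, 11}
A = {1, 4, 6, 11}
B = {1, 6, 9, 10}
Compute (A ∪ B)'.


U = {1, 2, 3, 4, 5, 6, 7, 8, 9, 10, 11}
A = {1, 4, 6, 11}, B = {1, 6, 9, 10}
A ∪ B = {1, 4, 6, 9, 10, 11}
(A ∪ B)' = U \ (A ∪ B) = {2, 3, 5, 7, 8}
Verification via A' ∩ B': A' = {2, 3, 5, 7, 8, 9, 10}, B' = {2, 3, 4, 5, 7, 8, 11}
A' ∩ B' = {2, 3, 5, 7, 8} ✓

{2, 3, 5, 7, 8}


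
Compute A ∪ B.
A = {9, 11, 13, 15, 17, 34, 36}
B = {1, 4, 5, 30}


Set A = {9, 11, 13, 15, 17, 34, 36}
Set B = {1, 4, 5, 30}
A ∪ B includes all elements in either set.
Elements from A: {9, 11, 13, 15, 17, 34, 36}
Elements from B not already included: {1, 4, 5, 30}
A ∪ B = {1, 4, 5, 9, 11, 13, 15, 17, 30, 34, 36}

{1, 4, 5, 9, 11, 13, 15, 17, 30, 34, 36}


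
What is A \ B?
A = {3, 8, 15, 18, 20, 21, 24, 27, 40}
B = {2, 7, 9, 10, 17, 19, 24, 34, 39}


Set A = {3, 8, 15, 18, 20, 21, 24, 27, 40}
Set B = {2, 7, 9, 10, 17, 19, 24, 34, 39}
A \ B includes elements in A that are not in B.
Check each element of A:
3 (not in B, keep), 8 (not in B, keep), 15 (not in B, keep), 18 (not in B, keep), 20 (not in B, keep), 21 (not in B, keep), 24 (in B, remove), 27 (not in B, keep), 40 (not in B, keep)
A \ B = {3, 8, 15, 18, 20, 21, 27, 40}

{3, 8, 15, 18, 20, 21, 27, 40}


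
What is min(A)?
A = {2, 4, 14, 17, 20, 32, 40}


Set A = {2, 4, 14, 17, 20, 32, 40}
Elements in ascending order: 2, 4, 14, 17, 20, 32, 40
The smallest element is 2.

2


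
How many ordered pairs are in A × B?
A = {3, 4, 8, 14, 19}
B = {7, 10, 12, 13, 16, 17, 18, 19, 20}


Set A = {3, 4, 8, 14, 19} has 5 elements.
Set B = {7, 10, 12, 13, 16, 17, 18, 19, 20} has 9 elements.
|A × B| = |A| × |B| = 5 × 9 = 45

45


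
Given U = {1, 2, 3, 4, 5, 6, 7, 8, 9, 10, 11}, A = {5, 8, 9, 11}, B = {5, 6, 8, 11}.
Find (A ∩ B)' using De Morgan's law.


U = {1, 2, 3, 4, 5, 6, 7, 8, 9, 10, 11}
A = {5, 8, 9, 11}, B = {5, 6, 8, 11}
A ∩ B = {5, 8, 11}
(A ∩ B)' = U \ (A ∩ B) = {1, 2, 3, 4, 6, 7, 9, 10}
Verification via A' ∪ B': A' = {1, 2, 3, 4, 6, 7, 10}, B' = {1, 2, 3, 4, 7, 9, 10}
A' ∪ B' = {1, 2, 3, 4, 6, 7, 9, 10} ✓

{1, 2, 3, 4, 6, 7, 9, 10}


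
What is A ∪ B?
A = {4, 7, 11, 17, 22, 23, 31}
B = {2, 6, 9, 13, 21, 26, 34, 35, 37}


Set A = {4, 7, 11, 17, 22, 23, 31}
Set B = {2, 6, 9, 13, 21, 26, 34, 35, 37}
A ∪ B includes all elements in either set.
Elements from A: {4, 7, 11, 17, 22, 23, 31}
Elements from B not already included: {2, 6, 9, 13, 21, 26, 34, 35, 37}
A ∪ B = {2, 4, 6, 7, 9, 11, 13, 17, 21, 22, 23, 26, 31, 34, 35, 37}

{2, 4, 6, 7, 9, 11, 13, 17, 21, 22, 23, 26, 31, 34, 35, 37}


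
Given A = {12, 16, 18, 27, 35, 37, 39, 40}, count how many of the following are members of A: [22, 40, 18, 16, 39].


Set A = {12, 16, 18, 27, 35, 37, 39, 40}
Candidates: [22, 40, 18, 16, 39]
Check each candidate:
22 ∉ A, 40 ∈ A, 18 ∈ A, 16 ∈ A, 39 ∈ A
Count of candidates in A: 4

4
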